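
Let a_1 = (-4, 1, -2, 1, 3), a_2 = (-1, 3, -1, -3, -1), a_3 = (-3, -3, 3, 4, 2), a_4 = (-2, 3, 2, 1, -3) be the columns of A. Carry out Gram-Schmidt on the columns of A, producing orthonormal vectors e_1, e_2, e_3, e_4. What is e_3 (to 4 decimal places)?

a_1 = (-4, 1, -2, 1, 3); ‖a_1‖ = 5.5678, so e_1 = (-0.7184, 0.1796, -0.3592, 0.1796, 0.5388).
e_1·a_2 = (-0.7184)·(-1) + 0.1796·3 + (-0.3592)·(-1) + 0.1796·(-3) + 0.5388·(-1) = 0.5388.
u_2 = a_2 − 0.5388·e_1 = (-0.6129, 2.9032, -0.8065, -3.0968, -1.2903).
‖u_2‖ = 4.5508, so e_2 = (-0.1347, 0.6380, -0.1772, -0.6805, -0.2835).
e_1·a_3 = (-0.7184)·(-3) + 0.1796·(-3) + (-0.3592)·3 + 0.1796·4 + 0.5388·2 = 2.3349; e_2·a_3 = (-0.1347)·(-3) + 0.6380·(-3) + (-0.1772)·3 + (-0.6805)·4 + (-0.2835)·2 = -5.3305.
u_3 = a_3 − 2.3349·e_1 + 5.3305·e_2 = (-2.0405, -0.0187, 2.8941, -0.0467, -0.7695).
‖u_3‖ = 3.6241, so e_3 = (-0.5630, -0.0052, 0.7986, -0.0129, -0.2123).

e_3 = (-0.5630, -0.0052, 0.7986, -0.0129, -0.2123)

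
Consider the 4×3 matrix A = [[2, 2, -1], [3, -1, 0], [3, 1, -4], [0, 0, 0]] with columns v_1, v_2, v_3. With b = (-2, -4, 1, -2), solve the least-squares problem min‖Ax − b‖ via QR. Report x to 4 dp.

x = (-1.4231, -0.2692, -1.3846)

v_1 = (2, 3, 3, 0); ‖v_1‖ = 4.6904, so q_1 = (0.4264, 0.6396, 0.6396, 0.0000).
q_1·v_2 = 0.4264·2 + 0.6396·(-1) + 0.6396·1 + 0.0000·0 = 0.8528.
u_2 = v_2 − 0.8528·q_1 = (1.6364, -1.5455, 0.4545, 0.0000).
‖u_2‖ = 2.2962, so q_2 = (0.7126, -0.6730, 0.1980, 0.0000).
q_1·v_3 = 0.4264·(-1) + 0.6396·0 + 0.6396·(-4) + 0.0000·0 = -2.9848; q_2·v_3 = 0.7126·(-1) + (-0.6730)·0 + 0.1980·(-4) + 0.0000·0 = -1.5044.
u_3 = v_3 + 2.9848·q_1 + 1.5044·q_2 = (1.3448, 0.8966, -1.7931, 0.0000).
‖u_3‖ = 2.4140, so q_3 = (0.5571, 0.3714, -0.7428, 0.0000).
Qᵀb = (-2.7716, 1.4648, -3.3425).
Back-substitute: x_3 = -3.3425/2.4140 = -1.3846.
x_2 = (1.4648 + 1.5044·(-1.3846))/2.2962 = -0.2692.
x_1 = (-2.7716 − 0.8528·(-0.2692) + 2.9848·(-1.3846))/4.6904 = -1.4231.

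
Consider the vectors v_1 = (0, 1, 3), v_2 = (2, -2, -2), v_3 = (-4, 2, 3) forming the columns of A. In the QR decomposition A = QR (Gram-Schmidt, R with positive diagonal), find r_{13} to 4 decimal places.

v_1 = (0, 1, 3); ‖v_1‖ = 3.1623, so e_1 = (0.0000, 0.3162, 0.9487).
r_{13} = e_1·v_3 = 3.4785.

r_{13} = 3.4785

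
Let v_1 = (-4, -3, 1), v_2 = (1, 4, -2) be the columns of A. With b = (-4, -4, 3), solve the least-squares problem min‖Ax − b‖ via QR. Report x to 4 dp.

v_1 = (-4, -3, 1); ‖v_1‖ = 5.0990, so e_1 = (-0.7845, -0.5883, 0.1961).
e_1·v_2 = (-0.7845)·1 + (-0.5883)·4 + 0.1961·(-2) = -3.5301.
u_2 = v_2 + 3.5301·e_1 = (-1.7692, 1.9231, -1.3077).
‖u_2‖ = 2.9221, so e_2 = (-0.6055, 0.6581, -0.4475).
Qᵀb = (6.0796, -1.5532).
Back-substitute: x_2 = -1.5532/2.9221 = -0.5315.
x_1 = (6.0796 + 3.5301·(-0.5315))/5.0990 = 0.8243.

x = (0.8243, -0.5315)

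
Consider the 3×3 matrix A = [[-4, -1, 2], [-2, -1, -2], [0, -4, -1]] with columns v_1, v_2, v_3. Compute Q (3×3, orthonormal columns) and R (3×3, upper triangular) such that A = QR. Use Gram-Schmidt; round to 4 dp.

v_1 = (-4, -2, 0); ‖v_1‖ = 4.4721, so q_1 = (-0.8944, -0.4472, 0.0000).
q_1·v_2 = (-0.8944)·(-1) + (-0.4472)·(-1) + 0.0000·(-4) = 1.3416.
u_2 = v_2 − 1.3416·q_1 = (0.2000, -0.4000, -4.0000).
‖u_2‖ = 4.0249, so q_2 = (0.0497, -0.0994, -0.9938).
q_1·v_3 = (-0.8944)·2 + (-0.4472)·(-2) + 0.0000·(-1) = -0.8944; q_2·v_3 = 0.0497·2 + (-0.0994)·(-2) + (-0.9938)·(-1) = 1.2920.
u_3 = v_3 + 0.8944·q_1 − 1.2920·q_2 = (1.1358, -2.2716, 0.2840).
‖u_3‖ = 2.5556, so q_3 = (0.4444, -0.8889, 0.1111).

Q = [[-0.8944, 0.0497, 0.4444], [-0.4472, -0.0994, -0.8889], [0.0000, -0.9938, 0.1111]], R = [[4.4721, 1.3416, -0.8944], [0.0000, 4.0249, 1.2920], [0.0000, 0.0000, 2.5556]]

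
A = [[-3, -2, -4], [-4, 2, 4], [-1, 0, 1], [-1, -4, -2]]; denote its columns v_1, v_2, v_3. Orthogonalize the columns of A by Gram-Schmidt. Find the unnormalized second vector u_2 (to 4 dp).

u_2 = (-1.7778, 2.2963, 0.0741, -3.9259)

e_1 = v_1/‖v_1‖ = (-3, -4, -1, -1)/5.1962 = (-0.5774, -0.7698, -0.1925, -0.1925).
r_{12} = e_1·v_2 = 0.3849.
u_2 = v_2 − 0.3849·e_1 = (-1.7778, 2.2963, 0.0741, -3.9259).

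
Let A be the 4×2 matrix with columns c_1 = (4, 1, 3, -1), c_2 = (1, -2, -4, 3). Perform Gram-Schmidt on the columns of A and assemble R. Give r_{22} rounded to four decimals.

c_1 = (4, 1, 3, -1); ‖c_1‖ = 5.1962, so e_1 = (0.7698, 0.1925, 0.5774, -0.1925).
e_1·c_2 = 0.7698·1 + 0.1925·(-2) + 0.5774·(-4) + (-0.1925)·3 = -2.5019.
u_2 = c_2 + 2.5019·e_1 = (2.9259, -1.5185, -2.5556, 2.5185).
r_{22} = ‖u_2‖ = 4.8724.

r_{22} = 4.8724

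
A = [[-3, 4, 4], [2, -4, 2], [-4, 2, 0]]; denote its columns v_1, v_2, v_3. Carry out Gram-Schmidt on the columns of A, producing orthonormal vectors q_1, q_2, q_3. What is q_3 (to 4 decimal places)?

v_1 = (-3, 2, -4); ‖v_1‖ = 5.3852, so q_1 = (-0.5571, 0.3714, -0.7428).
q_1·v_2 = (-0.5571)·4 + 0.3714·(-4) + (-0.7428)·2 = -5.1995.
u_2 = v_2 + 5.1995·q_1 = (1.1034, -2.0690, -1.8621).
‖u_2‖ = 2.9942, so q_2 = (0.3685, -0.6910, -0.6219).
q_1·v_3 = (-0.5571)·4 + 0.3714·2 + (-0.7428)·0 = -1.4856; q_2·v_3 = 0.3685·4 + (-0.6910)·2 + (-0.6219)·0 = 0.0921.
u_3 = v_3 + 1.4856·q_1 − 0.0921·q_2 = (3.1385, 2.6154, -1.0462).
‖u_3‖ = 4.2172, so q_3 = (0.7442, 0.6202, -0.2481).

q_3 = (0.7442, 0.6202, -0.2481)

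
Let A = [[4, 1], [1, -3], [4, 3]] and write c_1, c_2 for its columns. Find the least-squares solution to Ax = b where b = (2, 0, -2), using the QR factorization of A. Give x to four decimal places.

c_1 = (4, 1, 4); ‖c_1‖ = 5.7446, so e_1 = (0.6963, 0.1741, 0.6963).
e_1·c_2 = 0.6963·1 + 0.1741·(-3) + 0.6963·3 = 2.2630.
u_2 = c_2 − 2.2630·e_1 = (-0.5758, -3.3939, 1.4242).
‖u_2‖ = 3.7254, so e_2 = (-0.1545, -0.9110, 0.3823).
Qᵀb = (0.0000, -1.0737).
Back-substitute: x_2 = -1.0737/3.7254 = -0.2882.
x_1 = (0.0000 − 2.2630·(-0.2882))/5.7446 = 0.1135.

x = (0.1135, -0.2882)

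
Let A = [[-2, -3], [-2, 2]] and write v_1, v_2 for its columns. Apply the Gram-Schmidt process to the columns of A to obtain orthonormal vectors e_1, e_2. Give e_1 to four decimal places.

e_1 = (-0.7071, -0.7071)

e_1 = v_1/‖v_1‖ = (-2, -2)/2.8284 = (-0.7071, -0.7071).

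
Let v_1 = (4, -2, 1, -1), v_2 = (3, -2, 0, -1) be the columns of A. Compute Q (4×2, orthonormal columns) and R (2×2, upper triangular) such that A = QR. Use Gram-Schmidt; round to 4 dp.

v_1 = (4, -2, 1, -1); ‖v_1‖ = 4.6904, so e_1 = (0.8528, -0.4264, 0.2132, -0.2132).
e_1·v_2 = 0.8528·3 + (-0.4264)·(-2) + 0.2132·0 + (-0.2132)·(-1) = 3.6244.
u_2 = v_2 − 3.6244·e_1 = (-0.0909, -0.4545, -0.7727, -0.2273).
‖u_2‖ = 0.9293, so e_2 = (-0.0978, -0.4891, -0.8315, -0.2446).

Q = [[0.8528, -0.0978], [-0.4264, -0.4891], [0.2132, -0.8315], [-0.2132, -0.2446]], R = [[4.6904, 3.6244], [0.0000, 0.9293]]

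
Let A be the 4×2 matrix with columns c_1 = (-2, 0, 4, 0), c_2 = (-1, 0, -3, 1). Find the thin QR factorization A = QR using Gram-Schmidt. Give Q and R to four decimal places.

Q = [[-0.4472, -0.8165], [0.0000, 0.0000], [0.8944, -0.4082], [0.0000, 0.4082]], R = [[4.4721, -2.2361], [0.0000, 2.4495]]

q_1 = c_1/‖c_1‖ = (-2, 0, 4, 0)/4.4721 = (-0.4472, 0.0000, 0.8944, 0.0000).
r_{12} = q_1·c_2 = -2.2361.
u_2 = c_2 + 2.2361·q_1 = (-2.0000, 0.0000, -1.0000, 1.0000).
‖u_2‖ = 2.4495, so q_2 = (-0.8165, 0.0000, -0.4082, 0.4082).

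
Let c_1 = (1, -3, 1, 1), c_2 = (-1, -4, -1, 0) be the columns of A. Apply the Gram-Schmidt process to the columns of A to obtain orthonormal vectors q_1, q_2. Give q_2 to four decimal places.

c_1 = (1, -3, 1, 1); ‖c_1‖ = 3.4641, so q_1 = (0.2887, -0.8660, 0.2887, 0.2887).
q_1·c_2 = 0.2887·(-1) + (-0.8660)·(-4) + 0.2887·(-1) + 0.2887·0 = 2.8868.
u_2 = c_2 − 2.8868·q_1 = (-1.8333, -1.5000, -1.8333, -0.8333).
‖u_2‖ = 3.1091, so q_2 = (-0.5897, -0.4825, -0.5897, -0.2680).

q_2 = (-0.5897, -0.4825, -0.5897, -0.2680)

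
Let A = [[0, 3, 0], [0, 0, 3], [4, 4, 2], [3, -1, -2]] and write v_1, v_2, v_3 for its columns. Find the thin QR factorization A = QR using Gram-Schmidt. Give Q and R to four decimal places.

v_1 = (0, 0, 4, 3); ‖v_1‖ = 5.0000, so e_1 = (0.0000, 0.0000, 0.8000, 0.6000).
e_1·v_2 = 0.0000·3 + 0.0000·0 + 0.8000·4 + 0.6000·(-1) = 2.6000.
u_2 = v_2 − 2.6000·e_1 = (3.0000, 0.0000, 1.9200, -2.5600).
‖u_2‖ = 4.3863, so e_2 = (0.6839, 0.0000, 0.4377, -0.5836).
e_1·v_3 = 0.0000·0 + 0.0000·3 + 0.8000·2 + 0.6000·(-2) = 0.4000; e_2·v_3 = 0.6839·0 + 0.0000·3 + 0.4377·2 + (-0.5836)·(-2) = 2.0427.
u_3 = v_3 − 0.4000·e_1 − 2.0427·e_2 = (-1.3971, 3.0000, 0.7859, -1.0478).
‖u_3‖ = 3.5591, so e_3 = (-0.3925, 0.8429, 0.2208, -0.2944).

Q = [[0.0000, 0.6839, -0.3925], [0.0000, 0.0000, 0.8429], [0.8000, 0.4377, 0.2208], [0.6000, -0.5836, -0.2944]], R = [[5.0000, 2.6000, 0.4000], [0.0000, 4.3863, 2.0427], [0.0000, 0.0000, 3.5591]]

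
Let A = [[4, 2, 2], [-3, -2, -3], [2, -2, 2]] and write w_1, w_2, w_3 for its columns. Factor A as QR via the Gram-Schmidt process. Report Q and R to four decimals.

Q = [[0.7428, 0.2122, -0.6350], [-0.5571, -0.3302, -0.7620], [0.3714, -0.9197, 0.1270]], R = [[5.3852, 1.8570, 3.8996], [0.0000, 2.9243, -0.4245], [0.0000, 0.0000, 1.2700]]

w_1 = (4, -3, 2); ‖w_1‖ = 5.3852, so e_1 = (0.7428, -0.5571, 0.3714).
e_1·w_2 = 0.7428·2 + (-0.5571)·(-2) + 0.3714·(-2) = 1.8570.
u_2 = w_2 − 1.8570·e_1 = (0.6207, -0.9655, -2.6897).
‖u_2‖ = 2.9243, so e_2 = (0.2122, -0.3302, -0.9197).
e_1·w_3 = 0.7428·2 + (-0.5571)·(-3) + 0.3714·2 = 3.8996; e_2·w_3 = 0.2122·2 + (-0.3302)·(-3) + (-0.9197)·2 = -0.4245.
u_3 = w_3 − 3.8996·e_1 + 0.4245·e_2 = (-0.8065, -0.9677, 0.1613).
‖u_3‖ = 1.2700, so e_3 = (-0.6350, -0.7620, 0.1270).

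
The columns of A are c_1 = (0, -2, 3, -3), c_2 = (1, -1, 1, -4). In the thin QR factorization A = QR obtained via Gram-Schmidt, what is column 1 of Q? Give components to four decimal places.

e_1 = (0.0000, -0.4264, 0.6396, -0.6396)

c_1 = (0, -2, 3, -3); ‖c_1‖ = 4.6904, so e_1 = (0.0000, -0.4264, 0.6396, -0.6396).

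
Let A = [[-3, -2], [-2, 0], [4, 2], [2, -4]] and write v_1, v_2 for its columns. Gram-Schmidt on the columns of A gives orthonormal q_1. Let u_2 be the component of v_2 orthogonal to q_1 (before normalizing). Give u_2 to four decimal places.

u_2 = (-1.4545, 0.3636, 1.2727, -4.3636)

q_1 = v_1/‖v_1‖ = (-3, -2, 4, 2)/5.7446 = (-0.5222, -0.3482, 0.6963, 0.3482).
r_{12} = q_1·v_2 = 1.0445.
u_2 = v_2 − 1.0445·q_1 = (-1.4545, 0.3636, 1.2727, -4.3636).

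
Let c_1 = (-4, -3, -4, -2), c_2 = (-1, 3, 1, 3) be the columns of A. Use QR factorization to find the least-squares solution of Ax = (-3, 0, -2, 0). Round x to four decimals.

c_1 = (-4, -3, -4, -2); ‖c_1‖ = 6.7082, so q_1 = (-0.5963, -0.4472, -0.5963, -0.2981).
q_1·c_2 = (-0.5963)·(-1) + (-0.4472)·3 + (-0.5963)·1 + (-0.2981)·3 = -2.2361.
u_2 = c_2 + 2.2361·q_1 = (-2.3333, 2.0000, -0.3333, 2.3333).
‖u_2‖ = 3.8730, so q_2 = (-0.6025, 0.5164, -0.0861, 0.6025).
Qᵀb = (2.9814, 1.9795).
Back-substitute: x_2 = 1.9795/3.8730 = 0.5111.
x_1 = (2.9814 + 2.2361·0.5111)/6.7082 = 0.6148.

x = (0.6148, 0.5111)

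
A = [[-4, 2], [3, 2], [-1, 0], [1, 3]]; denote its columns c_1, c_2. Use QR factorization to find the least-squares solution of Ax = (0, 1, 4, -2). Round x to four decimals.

c_1 = (-4, 3, -1, 1); ‖c_1‖ = 5.1962, so q_1 = (-0.7698, 0.5774, -0.1925, 0.1925).
q_1·c_2 = (-0.7698)·2 + 0.5774·2 + (-0.1925)·0 + 0.1925·3 = 0.1925.
u_2 = c_2 − 0.1925·q_1 = (2.1481, 1.8889, 0.0370, 2.9630).
‖u_2‖ = 4.1186, so q_2 = (0.5216, 0.4586, 0.0090, 0.7194).
Qᵀb = (-0.5774, -0.9442).
Back-substitute: x_2 = -0.9442/4.1186 = -0.2293.
x_1 = (-0.5774 − 0.1925·(-0.2293))/5.1962 = -0.1026.

x = (-0.1026, -0.2293)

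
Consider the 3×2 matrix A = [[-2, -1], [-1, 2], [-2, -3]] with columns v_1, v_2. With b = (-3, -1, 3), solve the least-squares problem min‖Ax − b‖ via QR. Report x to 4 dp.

e_1 = v_1/‖v_1‖ = (-2, -1, -2)/3.0000 = (-0.6667, -0.3333, -0.6667).
r_{12} = e_1·v_2 = 2.0000.
u_2 = v_2 − 2.0000·e_1 = (0.3333, 2.6667, -1.6667).
‖u_2‖ = 3.1623, so e_2 = (0.1054, 0.8433, -0.5270).
Qᵀb = (0.3333, -2.7406).
Back-substitute: x_2 = -2.7406/3.1623 = -0.8667.
x_1 = (0.3333 − 2.0000·(-0.8667))/3.0000 = 0.6889.

x = (0.6889, -0.8667)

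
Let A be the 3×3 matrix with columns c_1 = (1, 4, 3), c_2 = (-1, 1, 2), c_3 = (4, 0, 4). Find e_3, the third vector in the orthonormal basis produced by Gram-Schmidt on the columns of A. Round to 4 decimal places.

e_3 = (0.5774, -0.5774, 0.5774)

c_1 = (1, 4, 3); ‖c_1‖ = 5.0990, so e_1 = (0.1961, 0.7845, 0.5883).
e_1·c_2 = 0.1961·(-1) + 0.7845·1 + 0.5883·2 = 1.7650.
u_2 = c_2 − 1.7650·e_1 = (-1.3462, -0.3846, 0.9615).
‖u_2‖ = 1.6984, so e_2 = (-0.7926, -0.2265, 0.5661).
e_1·c_3 = 0.1961·4 + 0.7845·0 + 0.5883·4 = 3.1379; e_2·c_3 = (-0.7926)·4 + (-0.2265)·0 + 0.5661·4 = -0.9058.
u_3 = c_3 − 3.1379·e_1 + 0.9058·e_2 = (2.6667, -2.6667, 2.6667).
‖u_3‖ = 4.6188, so e_3 = (0.5774, -0.5774, 0.5774).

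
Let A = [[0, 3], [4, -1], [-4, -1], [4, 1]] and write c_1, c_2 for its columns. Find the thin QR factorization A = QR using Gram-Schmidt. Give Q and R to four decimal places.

c_1 = (0, 4, -4, 4); ‖c_1‖ = 6.9282, so e_1 = (0.0000, 0.5774, -0.5774, 0.5774).
e_1·c_2 = 0.0000·3 + 0.5774·(-1) + (-0.5774)·(-1) + 0.5774·1 = 0.5774.
u_2 = c_2 − 0.5774·e_1 = (3.0000, -1.3333, -0.6667, 0.6667).
‖u_2‖ = 3.4157, so e_2 = (0.8783, -0.3904, -0.1952, 0.1952).

Q = [[0.0000, 0.8783], [0.5774, -0.3904], [-0.5774, -0.1952], [0.5774, 0.1952]], R = [[6.9282, 0.5774], [0.0000, 3.4157]]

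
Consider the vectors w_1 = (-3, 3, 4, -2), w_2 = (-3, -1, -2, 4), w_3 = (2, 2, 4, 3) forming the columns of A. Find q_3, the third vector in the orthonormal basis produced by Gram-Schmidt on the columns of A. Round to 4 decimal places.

q_3 = (0.4723, 0.2180, 0.5268, 0.6722)

q_1 = w_1/‖w_1‖ = (-3, 3, 4, -2)/6.1644 = (-0.4867, 0.4867, 0.6489, -0.3244).
r_{12} = q_1·w_2 = -1.6222.
u_2 = w_2 + 1.6222·q_1 = (-3.7895, -0.2105, -0.9474, 3.4737).
‖u_2‖ = 5.2315, so q_2 = (-0.7244, -0.0402, -0.1811, 0.6640).
r_{13} = q_1·w_3 = 1.6222; r_{23} = q_2·w_3 = -0.2616.
u_3 = w_3 − 1.6222·q_1 + 0.2616·q_2 = (2.6000, 1.2000, 2.9000, 3.7000).
‖u_3‖ = 5.5045, so q_3 = (0.4723, 0.2180, 0.5268, 0.6722).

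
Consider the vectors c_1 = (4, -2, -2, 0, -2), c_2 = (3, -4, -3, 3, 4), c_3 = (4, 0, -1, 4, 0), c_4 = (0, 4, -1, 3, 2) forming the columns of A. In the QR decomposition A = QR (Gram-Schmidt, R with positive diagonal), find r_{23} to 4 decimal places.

r_{23} = 2.2403

c_1 = (4, -2, -2, 0, -2); ‖c_1‖ = 5.2915, so e_1 = (0.7559, -0.3780, -0.3780, 0.0000, -0.3780).
e_1·c_2 = 0.7559·3 + (-0.3780)·(-4) + (-0.3780)·(-3) + 0.0000·3 + (-0.3780)·4 = 3.4017.
u_2 = c_2 − 3.4017·e_1 = (0.4286, -2.7143, -1.7143, 3.0000, 5.2857).
‖u_2‖ = 6.8868, so e_2 = (0.0622, -0.3941, -0.2489, 0.4356, 0.7675).
r_{23} = e_2·c_3 = 2.2403.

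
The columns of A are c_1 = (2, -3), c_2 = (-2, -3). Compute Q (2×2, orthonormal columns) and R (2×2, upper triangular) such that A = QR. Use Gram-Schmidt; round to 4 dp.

q_1 = c_1/‖c_1‖ = (2, -3)/3.6056 = (0.5547, -0.8321).
r_{12} = q_1·c_2 = 1.3868.
u_2 = c_2 − 1.3868·q_1 = (-2.7692, -1.8462).
‖u_2‖ = 3.3282, so q_2 = (-0.8321, -0.5547).

Q = [[0.5547, -0.8321], [-0.8321, -0.5547]], R = [[3.6056, 1.3868], [0.0000, 3.3282]]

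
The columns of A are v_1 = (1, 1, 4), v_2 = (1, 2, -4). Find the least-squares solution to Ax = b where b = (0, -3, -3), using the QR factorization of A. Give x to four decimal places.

x = (-1.1340, -0.4163)

v_1 = (1, 1, 4); ‖v_1‖ = 4.2426, so e_1 = (0.2357, 0.2357, 0.9428).
e_1·v_2 = 0.2357·1 + 0.2357·2 + 0.9428·(-4) = -3.0641.
u_2 = v_2 + 3.0641·e_1 = (1.7222, 2.7222, -1.1111).
‖u_2‖ = 3.4075, so e_2 = (0.5054, 0.7989, -0.3261).
Qᵀb = (-3.5355, -1.4184).
Back-substitute: x_2 = -1.4184/3.4075 = -0.4163.
x_1 = (-3.5355 + 3.0641·(-0.4163))/4.2426 = -1.1340.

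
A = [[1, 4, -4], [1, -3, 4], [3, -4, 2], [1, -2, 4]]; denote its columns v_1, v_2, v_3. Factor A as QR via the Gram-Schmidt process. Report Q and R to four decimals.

e_1 = v_1/‖v_1‖ = (1, 1, 3, 1)/3.4641 = (0.2887, 0.2887, 0.8660, 0.2887).
r_{12} = e_1·v_2 = -3.7528.
u_2 = v_2 + 3.7528·e_1 = (5.0833, -1.9167, -0.7500, -0.9167).
‖u_2‖ = 5.5603, so e_2 = (0.9142, -0.3447, -0.1349, -0.1649).
r_{13} = e_1·v_3 = 2.8868; r_{23} = e_2·v_3 = -5.9649.
u_3 = v_3 − 2.8868·e_1 + 5.9649·e_2 = (0.6199, 1.1105, -1.3046, 2.1833).
‖u_3‖ = 2.8436, so e_3 = (0.2180, 0.3905, -0.4588, 0.7678).

Q = [[0.2887, 0.9142, 0.2180], [0.2887, -0.3447, 0.3905], [0.8660, -0.1349, -0.4588], [0.2887, -0.1649, 0.7678]], R = [[3.4641, -3.7528, 2.8868], [0.0000, 5.5603, -5.9649], [0.0000, 0.0000, 2.8436]]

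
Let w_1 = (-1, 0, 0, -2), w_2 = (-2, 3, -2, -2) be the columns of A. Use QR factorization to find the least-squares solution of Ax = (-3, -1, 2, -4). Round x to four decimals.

e_1 = w_1/‖w_1‖ = (-1, 0, 0, -2)/2.2361 = (-0.4472, 0.0000, 0.0000, -0.8944).
r_{12} = e_1·w_2 = 2.6833.
u_2 = w_2 − 2.6833·e_1 = (-0.8000, 3.0000, -2.0000, 0.4000).
‖u_2‖ = 3.7148, so e_2 = (-0.2154, 0.8076, -0.5384, 0.1077).
Qᵀb = (4.9193, -1.6690).
Back-substitute: x_2 = -1.6690/3.7148 = -0.4493.
x_1 = (4.9193 − 2.6833·(-0.4493))/2.2361 = 2.7391.

x = (2.7391, -0.4493)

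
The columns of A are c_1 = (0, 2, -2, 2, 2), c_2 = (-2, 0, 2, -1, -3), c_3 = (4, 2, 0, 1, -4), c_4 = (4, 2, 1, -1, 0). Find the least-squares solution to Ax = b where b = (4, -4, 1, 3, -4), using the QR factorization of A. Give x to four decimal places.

x = (-1.8289, -1.6853, 1.4809, -1.3893)

c_1 = (0, 2, -2, 2, 2); ‖c_1‖ = 4.0000, so e_1 = (0.0000, 0.5000, -0.5000, 0.5000, 0.5000).
e_1·c_2 = 0.0000·(-2) + 0.5000·0 + (-0.5000)·2 + 0.5000·(-1) + 0.5000·(-3) = -3.0000.
u_2 = c_2 + 3.0000·e_1 = (-2.0000, 1.5000, 0.5000, 0.5000, -1.5000).
‖u_2‖ = 3.0000, so e_2 = (-0.6667, 0.5000, 0.1667, 0.1667, -0.5000).
e_1·c_3 = 0.0000·4 + 0.5000·2 + (-0.5000)·0 + 0.5000·1 + 0.5000·(-4) = -0.5000; e_2·c_3 = (-0.6667)·4 + 0.5000·2 + 0.1667·0 + 0.1667·1 + (-0.5000)·(-4) = 0.5000.
u_3 = c_3 + 0.5000·e_1 − 0.5000·e_2 = (4.3333, 2.0000, -0.3333, 1.1667, -3.5000).
‖u_3‖ = 6.0415, so e_3 = (0.7173, 0.3310, -0.0552, 0.1931, -0.5793).
e_1·c_4 = 0.0000·4 + 0.5000·2 + (-0.5000)·1 + 0.5000·(-1) + 0.5000·0 = 0.0000; e_2·c_4 = (-0.6667)·4 + 0.5000·2 + 0.1667·1 + 0.1667·(-1) + (-0.5000)·0 = -1.6667; e_3·c_4 = 0.7173·4 + 0.3310·2 + (-0.0552)·1 + 0.1931·(-1) + (-0.5793)·0 = 3.2828.
u_4 = c_4 + 0.0000·e_1 + 1.6667·e_2 − 3.2828·e_3 = (0.5342, 1.7466, 1.4589, -1.3562, 1.0685).
‖u_4‖ = 2.9061, so e_4 = (0.1838, 0.6010, 0.5020, -0.4667, 0.3677).
Qᵀb = (-3.0000, -2.0000, 4.3863, -4.0374).
Back-substitute: x_4 = -4.0374/2.9061 = -1.3893.
x_3 = (4.3863 − 3.2828·(-1.3893))/6.0415 = 1.4809.
x_2 = (-2.0000 − 0.5000·1.4809 + 1.6667·(-1.3893))/3.0000 = -1.6853.
x_1 = (-3.0000 + 3.0000·(-1.6853) + 0.5000·1.4809 + 0.0000·(-1.3893))/4.0000 = -1.8289.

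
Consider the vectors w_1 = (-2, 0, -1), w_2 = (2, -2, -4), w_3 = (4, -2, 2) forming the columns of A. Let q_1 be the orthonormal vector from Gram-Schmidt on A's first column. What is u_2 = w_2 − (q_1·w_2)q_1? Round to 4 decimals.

w_1 = (-2, 0, -1); ‖w_1‖ = 2.2361, so q_1 = (-0.8944, 0.0000, -0.4472).
q_1·w_2 = (-0.8944)·2 + 0.0000·(-2) + (-0.4472)·(-4) = 0.0000.
u_2 = w_2 + 0.0000·q_1 = (2.0000, -2.0000, -4.0000).

u_2 = (2.0000, -2.0000, -4.0000)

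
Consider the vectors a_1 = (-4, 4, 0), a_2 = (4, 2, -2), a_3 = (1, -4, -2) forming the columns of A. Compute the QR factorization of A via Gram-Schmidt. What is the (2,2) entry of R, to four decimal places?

r_{22} = 4.6904

q_1 = a_1/‖a_1‖ = (-4, 4, 0)/5.6569 = (-0.7071, 0.7071, 0.0000).
r_{12} = q_1·a_2 = -1.4142.
u_2 = a_2 + 1.4142·q_1 = (3.0000, 3.0000, -2.0000).
r_{22} = ‖u_2‖ = 4.6904.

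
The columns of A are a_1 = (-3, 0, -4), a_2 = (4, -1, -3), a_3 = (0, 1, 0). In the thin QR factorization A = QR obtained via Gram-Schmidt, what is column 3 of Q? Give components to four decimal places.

e_1 = a_1/‖a_1‖ = (-3, 0, -4)/5.0000 = (-0.6000, 0.0000, -0.8000).
r_{12} = e_1·a_2 = 0.0000.
u_2 = a_2 − 0.0000·e_1 = (4.0000, -1.0000, -3.0000).
‖u_2‖ = 5.0990, so e_2 = (0.7845, -0.1961, -0.5883).
r_{13} = e_1·a_3 = 0.0000; r_{23} = e_2·a_3 = -0.1961.
u_3 = a_3 + 0.0000·e_1 + 0.1961·e_2 = (0.1538, 0.9615, -0.1154).
‖u_3‖ = 0.9806, so e_3 = (0.1569, 0.9806, -0.1177).

e_3 = (0.1569, 0.9806, -0.1177)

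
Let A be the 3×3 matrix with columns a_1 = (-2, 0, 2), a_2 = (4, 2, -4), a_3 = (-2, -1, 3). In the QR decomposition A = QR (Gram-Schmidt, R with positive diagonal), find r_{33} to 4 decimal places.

a_1 = (-2, 0, 2); ‖a_1‖ = 2.8284, so e_1 = (-0.7071, 0.0000, 0.7071).
e_1·a_2 = (-0.7071)·4 + 0.0000·2 + 0.7071·(-4) = -5.6569.
u_2 = a_2 + 5.6569·e_1 = (0.0000, 2.0000, 0.0000).
‖u_2‖ = 2.0000, so e_2 = (0.0000, 1.0000, 0.0000).
e_1·a_3 = (-0.7071)·(-2) + 0.0000·(-1) + 0.7071·3 = 3.5355; e_2·a_3 = 0.0000·(-2) + 1.0000·(-1) + (0.0000)·3 = -1.0000.
u_3 = a_3 − 3.5355·e_1 + 1.0000·e_2 = (0.5000, 0.0000, 0.5000).
r_{33} = ‖u_3‖ = 0.7071.

r_{33} = 0.7071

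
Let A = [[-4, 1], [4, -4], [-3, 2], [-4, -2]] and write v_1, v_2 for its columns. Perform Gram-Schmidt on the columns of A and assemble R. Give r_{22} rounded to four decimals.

v_1 = (-4, 4, -3, -4); ‖v_1‖ = 7.5498, so e_1 = (-0.5298, 0.5298, -0.3974, -0.5298).
e_1·v_2 = (-0.5298)·1 + 0.5298·(-4) + (-0.3974)·2 + (-0.5298)·(-2) = -2.3842.
u_2 = v_2 + 2.3842·e_1 = (-0.2632, -2.7368, 1.0526, -3.2632).
r_{22} = ‖u_2‖ = 4.3950.

r_{22} = 4.3950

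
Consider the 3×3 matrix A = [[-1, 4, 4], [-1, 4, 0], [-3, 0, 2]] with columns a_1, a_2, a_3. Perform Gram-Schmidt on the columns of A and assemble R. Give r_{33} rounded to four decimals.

a_1 = (-1, -1, -3); ‖a_1‖ = 3.3166, so q_1 = (-0.3015, -0.3015, -0.9045).
q_1·a_2 = (-0.3015)·4 + (-0.3015)·4 + (-0.9045)·0 = -2.4121.
u_2 = a_2 + 2.4121·q_1 = (3.2727, 3.2727, -2.1818).
‖u_2‖ = 5.1168, so q_2 = (0.6396, 0.6396, -0.4264).
q_1·a_3 = (-0.3015)·4 + (-0.3015)·0 + (-0.9045)·2 = -3.0151; q_2·a_3 = 0.6396·4 + 0.6396·0 + (-0.4264)·2 = 1.7056.
u_3 = a_3 + 3.0151·q_1 − 1.7056·q_2 = (2.0000, -2.0000, 0.0000).
r_{33} = ‖u_3‖ = 2.8284.

r_{33} = 2.8284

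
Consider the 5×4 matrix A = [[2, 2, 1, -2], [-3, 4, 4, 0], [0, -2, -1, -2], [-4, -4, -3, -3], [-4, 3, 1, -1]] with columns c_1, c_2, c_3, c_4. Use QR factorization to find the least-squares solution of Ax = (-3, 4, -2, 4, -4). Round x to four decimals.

x = (-0.6224, -2.5143, 2.9246, 0.4834)

c_1 = (2, -3, 0, -4, -4); ‖c_1‖ = 6.7082, so e_1 = (0.2981, -0.4472, 0.0000, -0.5963, -0.5963).
e_1·c_2 = 0.2981·2 + (-0.4472)·4 + 0.0000·(-2) + (-0.5963)·(-4) + (-0.5963)·3 = -0.5963.
u_2 = c_2 + 0.5963·e_1 = (2.1778, 3.7333, -2.0000, -4.3556, 2.6444).
‖u_2‖ = 6.9746, so e_2 = (0.3122, 0.5353, -0.2868, -0.6245, 0.3792).
e_1·c_3 = 0.2981·1 + (-0.4472)·4 + 0.0000·(-1) + (-0.5963)·(-3) + (-0.5963)·1 = -0.2981; e_2·c_3 = 0.3122·1 + 0.5353·4 + (-0.2868)·(-1) + (-0.6245)·(-3) + 0.3792·1 = 4.9928.
u_3 = c_3 + 0.2981·e_1 − 4.9928·e_2 = (-0.4701, 1.1942, 0.4317, -0.0598, -1.0708).
‖u_3‖ = 1.7273, so e_3 = (-0.2721, 0.6913, 0.2499, -0.0346, -0.6199).
e_1·c_4 = 0.2981·(-2) + (-0.4472)·0 + 0.0000·(-2) + (-0.5963)·(-3) + (-0.5963)·(-1) = 1.7889; e_2·c_4 = 0.3122·(-2) + 0.5353·0 + (-0.2868)·(-2) + (-0.6245)·(-3) + 0.3792·(-1) = 1.4433; e_3·c_4 = (-0.2721)·(-2) + 0.6913·0 + 0.2499·(-2) + (-0.0346)·(-3) + (-0.6199)·(-1) = 0.7683.
u_4 = c_4 − 1.7889·e_1 − 1.4433·e_2 − 0.7683·e_3 = (-2.7749, -0.5038, -1.7781, -1.0054, -0.0043).
‖u_4‖ = 3.4823, so e_4 = (-0.7969, -0.1447, -0.5106, -0.2887, -0.0012).
Qᵀb = (-2.6833, -2.2367, 5.4231, 1.6833).
Back-substitute: x_4 = 1.6833/3.4823 = 0.4834.
x_3 = (5.4231 − 0.7683·0.4834)/1.7273 = 2.9246.
x_2 = (-2.2367 − 4.9928·2.9246 − 1.4433·0.4834)/6.9746 = -2.5143.
x_1 = (-2.6833 + 0.5963·(-2.5143) + 0.2981·2.9246 − 1.7889·0.4834)/6.7082 = -0.6224.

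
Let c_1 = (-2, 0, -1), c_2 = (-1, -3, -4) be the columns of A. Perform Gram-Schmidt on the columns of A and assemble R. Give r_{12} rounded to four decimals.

e_1 = c_1/‖c_1‖ = (-2, 0, -1)/2.2361 = (-0.8944, 0.0000, -0.4472).
r_{12} = e_1·c_2 = 2.6833.

r_{12} = 2.6833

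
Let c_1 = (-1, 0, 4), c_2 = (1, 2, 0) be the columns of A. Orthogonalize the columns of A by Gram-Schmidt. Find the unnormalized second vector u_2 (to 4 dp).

c_1 = (-1, 0, 4); ‖c_1‖ = 4.1231, so q_1 = (-0.2425, 0.0000, 0.9701).
q_1·c_2 = (-0.2425)·1 + 0.0000·2 + 0.9701·0 = -0.2425.
u_2 = c_2 + 0.2425·q_1 = (0.9412, 2.0000, 0.2353).

u_2 = (0.9412, 2.0000, 0.2353)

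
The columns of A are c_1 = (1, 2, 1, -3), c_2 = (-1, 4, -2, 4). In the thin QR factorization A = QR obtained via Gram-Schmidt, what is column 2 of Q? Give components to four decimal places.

q_2 = (-0.0918, 0.8494, -0.2640, 0.4477)

c_1 = (1, 2, 1, -3); ‖c_1‖ = 3.8730, so q_1 = (0.2582, 0.5164, 0.2582, -0.7746).
q_1·c_2 = 0.2582·(-1) + 0.5164·4 + 0.2582·(-2) + (-0.7746)·4 = -1.8074.
u_2 = c_2 + 1.8074·q_1 = (-0.5333, 4.9333, -1.5333, 2.6000).
‖u_2‖ = 5.8080, so q_2 = (-0.0918, 0.8494, -0.2640, 0.4477).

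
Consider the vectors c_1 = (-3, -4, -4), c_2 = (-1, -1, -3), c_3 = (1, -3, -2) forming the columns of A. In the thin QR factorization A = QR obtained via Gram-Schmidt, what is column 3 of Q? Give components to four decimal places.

q_3 = (0.8433, -0.5270, -0.1054)

c_1 = (-3, -4, -4); ‖c_1‖ = 6.4031, so q_1 = (-0.4685, -0.6247, -0.6247).
q_1·c_2 = (-0.4685)·(-1) + (-0.6247)·(-1) + (-0.6247)·(-3) = 2.9673.
u_2 = c_2 − 2.9673·q_1 = (0.3902, 0.8537, -1.1463).
‖u_2‖ = 1.4816, so q_2 = (0.2634, 0.5762, -0.7737).
q_1·c_3 = (-0.4685)·1 + (-0.6247)·(-3) + (-0.6247)·(-2) = 2.6550; q_2·c_3 = 0.2634·1 + 0.5762·(-3) + (-0.7737)·(-2) = 0.0823.
u_3 = c_3 − 2.6550·q_1 − 0.0823·q_2 = (2.2222, -1.3889, -0.2778).
‖u_3‖ = 2.6352, so q_3 = (0.8433, -0.5270, -0.1054).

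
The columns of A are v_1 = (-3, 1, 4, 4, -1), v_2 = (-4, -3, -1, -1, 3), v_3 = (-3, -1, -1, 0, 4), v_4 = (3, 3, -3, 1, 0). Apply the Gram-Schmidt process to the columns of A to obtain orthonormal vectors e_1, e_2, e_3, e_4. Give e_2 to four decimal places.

e_2 = (-0.6908, -0.4929, -0.1358, -0.1358, 0.4929)

e_1 = v_1/‖v_1‖ = (-3, 1, 4, 4, -1)/6.5574 = (-0.4575, 0.1525, 0.6100, 0.6100, -0.1525).
r_{12} = e_1·v_2 = -0.3050.
u_2 = v_2 + 0.3050·e_1 = (-4.1395, -2.9535, -0.8140, -0.8140, 2.9535).
‖u_2‖ = 5.9922, so e_2 = (-0.6908, -0.4929, -0.1358, -0.1358, 0.4929).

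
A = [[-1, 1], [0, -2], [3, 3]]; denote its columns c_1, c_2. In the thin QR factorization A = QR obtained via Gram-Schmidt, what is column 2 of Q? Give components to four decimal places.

c_1 = (-1, 0, 3); ‖c_1‖ = 3.1623, so e_1 = (-0.3162, 0.0000, 0.9487).
e_1·c_2 = (-0.3162)·1 + 0.0000·(-2) + 0.9487·3 = 2.5298.
u_2 = c_2 − 2.5298·e_1 = (1.8000, -2.0000, 0.6000).
‖u_2‖ = 2.7568, so e_2 = (0.6529, -0.7255, 0.2176).

e_2 = (0.6529, -0.7255, 0.2176)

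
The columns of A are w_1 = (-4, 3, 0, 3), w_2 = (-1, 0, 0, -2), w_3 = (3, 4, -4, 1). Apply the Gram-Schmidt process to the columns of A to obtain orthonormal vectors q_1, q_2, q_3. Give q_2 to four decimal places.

q_2 = (-0.5591, 0.0799, 0.0000, -0.8253)

w_1 = (-4, 3, 0, 3); ‖w_1‖ = 5.8310, so q_1 = (-0.6860, 0.5145, 0.0000, 0.5145).
q_1·w_2 = (-0.6860)·(-1) + 0.5145·0 + 0.0000·0 + 0.5145·(-2) = -0.3430.
u_2 = w_2 + 0.3430·q_1 = (-1.2353, 0.1765, 0.0000, -1.8235).
‖u_2‖ = 2.2096, so q_2 = (-0.5591, 0.0799, 0.0000, -0.8253).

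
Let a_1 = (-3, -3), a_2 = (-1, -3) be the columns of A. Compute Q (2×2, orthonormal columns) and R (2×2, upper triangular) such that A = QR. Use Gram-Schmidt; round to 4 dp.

a_1 = (-3, -3); ‖a_1‖ = 4.2426, so q_1 = (-0.7071, -0.7071).
q_1·a_2 = (-0.7071)·(-1) + (-0.7071)·(-3) = 2.8284.
u_2 = a_2 − 2.8284·q_1 = (1.0000, -1.0000).
‖u_2‖ = 1.4142, so q_2 = (0.7071, -0.7071).

Q = [[-0.7071, 0.7071], [-0.7071, -0.7071]], R = [[4.2426, 2.8284], [0.0000, 1.4142]]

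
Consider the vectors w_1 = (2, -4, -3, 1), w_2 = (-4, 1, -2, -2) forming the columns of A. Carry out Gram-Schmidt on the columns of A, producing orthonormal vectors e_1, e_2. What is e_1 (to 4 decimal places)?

e_1 = w_1/‖w_1‖ = (2, -4, -3, 1)/5.4772 = (0.3651, -0.7303, -0.5477, 0.1826).

e_1 = (0.3651, -0.7303, -0.5477, 0.1826)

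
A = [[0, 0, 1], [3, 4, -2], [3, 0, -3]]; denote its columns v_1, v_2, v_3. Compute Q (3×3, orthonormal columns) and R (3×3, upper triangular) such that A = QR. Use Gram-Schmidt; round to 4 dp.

q_1 = v_1/‖v_1‖ = (0, 3, 3)/4.2426 = (0.0000, 0.7071, 0.7071).
r_{12} = q_1·v_2 = 2.8284.
u_2 = v_2 − 2.8284·q_1 = (0.0000, 2.0000, -2.0000).
‖u_2‖ = 2.8284, so q_2 = (0.0000, 0.7071, -0.7071).
r_{13} = q_1·v_3 = -3.5355; r_{23} = q_2·v_3 = 0.7071.
u_3 = v_3 + 3.5355·q_1 − 0.7071·q_2 = (1.0000, 0.0000, 0.0000).
‖u_3‖ = 1.0000, so q_3 = (1.0000, 0.0000, 0.0000).

Q = [[0.0000, 0.0000, 1.0000], [0.7071, 0.7071, 0.0000], [0.7071, -0.7071, 0.0000]], R = [[4.2426, 2.8284, -3.5355], [0.0000, 2.8284, 0.7071], [0.0000, 0.0000, 1.0000]]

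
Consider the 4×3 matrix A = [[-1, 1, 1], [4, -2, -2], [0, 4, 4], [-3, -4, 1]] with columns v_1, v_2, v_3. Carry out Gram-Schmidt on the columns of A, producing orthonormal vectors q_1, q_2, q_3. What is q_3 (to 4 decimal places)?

v_1 = (-1, 4, 0, -3); ‖v_1‖ = 5.0990, so q_1 = (-0.1961, 0.7845, 0.0000, -0.5883).
q_1·v_2 = (-0.1961)·1 + 0.7845·(-2) + 0.0000·4 + (-0.5883)·(-4) = 0.5883.
u_2 = v_2 − 0.5883·q_1 = (1.1154, -2.4615, 4.0000, -3.6538).
‖u_2‖ = 6.0542, so q_2 = (0.1842, -0.4066, 0.6607, -0.6035).
q_1·v_3 = (-0.1961)·1 + 0.7845·(-2) + 0.0000·4 + (-0.5883)·1 = -2.3534; q_2·v_3 = 0.1842·1 + (-0.4066)·(-2) + 0.6607·4 + (-0.6035)·1 = 3.0367.
u_3 = v_3 + 2.3534·q_1 − 3.0367·q_2 = (-0.0210, 1.0808, 1.9937, 1.4481).
‖u_3‖ = 2.6908, so q_3 = (-0.0078, 0.4017, 0.7409, 0.5382).

q_3 = (-0.0078, 0.4017, 0.7409, 0.5382)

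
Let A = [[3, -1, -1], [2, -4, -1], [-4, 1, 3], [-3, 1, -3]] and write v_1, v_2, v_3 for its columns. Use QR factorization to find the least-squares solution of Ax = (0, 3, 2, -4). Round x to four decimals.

x = (0.0000, -1.0000, 1.0000)

v_1 = (3, 2, -4, -3); ‖v_1‖ = 6.1644, so q_1 = (0.4867, 0.3244, -0.6489, -0.4867).
q_1·v_2 = 0.4867·(-1) + 0.3244·(-4) + (-0.6489)·1 + (-0.4867)·1 = -2.9200.
u_2 = v_2 + 2.9200·q_1 = (0.4211, -3.0526, -0.8947, -0.4211).
‖u_2‖ = 3.2363, so q_2 = (0.1301, -0.9432, -0.2765, -0.1301).
q_1·v_3 = 0.4867·(-1) + 0.3244·(-1) + (-0.6489)·3 + (-0.4867)·(-3) = -1.2978; q_2·v_3 = 0.1301·(-1) + (-0.9432)·(-1) + (-0.2765)·3 + (-0.1301)·(-3) = 0.3740.
u_3 = v_3 + 1.2978·q_1 − 0.3740·q_2 = (-0.4171, -0.2261, 2.2613, -3.5829).
‖u_3‖ = 4.2633, so q_3 = (-0.0978, -0.0530, 0.5304, -0.8404).
Qᵀb = (1.6222, -2.8623, 4.2633).
Back-substitute: x_3 = 4.2633/4.2633 = 1.0000.
x_2 = (-2.8623 − 0.3740·1.0000)/3.2363 = -1.0000.
x_1 = (1.6222 + 2.9200·(-1.0000) + 1.2978·1.0000)/6.1644 = 0.0000.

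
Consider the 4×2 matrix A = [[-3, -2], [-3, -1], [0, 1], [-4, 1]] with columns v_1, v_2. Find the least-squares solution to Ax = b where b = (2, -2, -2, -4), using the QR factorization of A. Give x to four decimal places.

x = (0.7136, -1.6526)

v_1 = (-3, -3, 0, -4); ‖v_1‖ = 5.8310, so q_1 = (-0.5145, -0.5145, 0.0000, -0.6860).
q_1·v_2 = (-0.5145)·(-2) + (-0.5145)·(-1) + 0.0000·1 + (-0.6860)·1 = 0.8575.
u_2 = v_2 − 0.8575·q_1 = (-1.5588, -0.5588, 1.0000, 1.5882).
‖u_2‖ = 2.5029, so q_2 = (-0.6228, -0.2233, 0.3995, 0.6345).
Qᵀb = (2.7440, -4.1363).
Back-substitute: x_2 = -4.1363/2.5029 = -1.6526.
x_1 = (2.7440 − 0.8575·(-1.6526))/5.8310 = 0.7136.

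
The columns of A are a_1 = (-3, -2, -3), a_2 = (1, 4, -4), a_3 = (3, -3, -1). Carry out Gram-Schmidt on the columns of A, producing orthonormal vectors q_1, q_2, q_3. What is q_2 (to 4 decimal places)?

q_1 = a_1/‖a_1‖ = (-3, -2, -3)/4.6904 = (-0.6396, -0.4264, -0.6396).
r_{12} = q_1·a_2 = 0.2132.
u_2 = a_2 − 0.2132·q_1 = (1.1364, 4.0909, -3.8636).
‖u_2‖ = 5.7406, so q_2 = (0.1980, 0.7126, -0.6730).

q_2 = (0.1980, 0.7126, -0.6730)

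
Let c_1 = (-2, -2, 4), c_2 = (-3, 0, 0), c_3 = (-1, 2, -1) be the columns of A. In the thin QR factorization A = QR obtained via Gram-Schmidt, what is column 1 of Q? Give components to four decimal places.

c_1 = (-2, -2, 4); ‖c_1‖ = 4.8990, so q_1 = (-0.4082, -0.4082, 0.8165).

q_1 = (-0.4082, -0.4082, 0.8165)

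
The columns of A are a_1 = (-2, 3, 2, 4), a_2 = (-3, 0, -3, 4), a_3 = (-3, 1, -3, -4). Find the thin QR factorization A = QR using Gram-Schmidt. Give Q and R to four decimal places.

a_1 = (-2, 3, 2, 4); ‖a_1‖ = 5.7446, so q_1 = (-0.3482, 0.5222, 0.3482, 0.6963).
q_1·a_2 = (-0.3482)·(-3) + 0.5222·0 + 0.3482·(-3) + 0.6963·4 = 2.7852.
u_2 = a_2 − 2.7852·q_1 = (-2.0303, -1.4545, -3.9697, 2.0606).
‖u_2‖ = 5.1227, so q_2 = (-0.3963, -0.2839, -0.7749, 0.4022).
q_1·a_3 = (-0.3482)·(-3) + 0.5222·1 + 0.3482·(-3) + 0.6963·(-4) = -2.2630; q_2·a_3 = (-0.3963)·(-3) + (-0.2839)·1 + (-0.7749)·(-3) + 0.4022·(-4) = 1.6208.
u_3 = a_3 + 2.2630·q_1 − 1.6208·q_2 = (-3.1455, 2.6420, -0.9561, -3.0762).
‖u_3‖ = 5.2203, so q_3 = (-0.6025, 0.5061, -0.1832, -0.5893).

Q = [[-0.3482, -0.3963, -0.6025], [0.5222, -0.2839, 0.5061], [0.3482, -0.7749, -0.1832], [0.6963, 0.4022, -0.5893]], R = [[5.7446, 2.7852, -2.2630], [0.0000, 5.1227, 1.6208], [0.0000, 0.0000, 5.2203]]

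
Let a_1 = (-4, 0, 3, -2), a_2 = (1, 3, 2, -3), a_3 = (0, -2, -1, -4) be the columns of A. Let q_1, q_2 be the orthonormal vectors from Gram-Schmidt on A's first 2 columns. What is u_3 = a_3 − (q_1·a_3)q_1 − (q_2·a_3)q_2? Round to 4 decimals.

u_3 = (0.4245, -2.3781, -1.6650, -3.3466)

a_1 = (-4, 0, 3, -2); ‖a_1‖ = 5.3852, so q_1 = (-0.7428, 0.0000, 0.5571, -0.3714).
q_1·a_2 = (-0.7428)·1 + 0.0000·3 + 0.5571·2 + (-0.3714)·(-3) = 1.4856.
u_2 = a_2 − 1.4856·q_1 = (2.1034, 3.0000, 1.1724, -2.4483).
‖u_2‖ = 4.5599, so q_2 = (0.4613, 0.6579, 0.2571, -0.5369).
q_1·a_3 = (-0.7428)·0 + 0.0000·(-2) + 0.5571·(-1) + (-0.3714)·(-4) = 0.9285; q_2·a_3 = 0.4613·0 + 0.6579·(-2) + 0.2571·(-1) + (-0.5369)·(-4) = 0.5747.
u_3 = a_3 − 0.9285·q_1 − 0.5747·q_2 = (0.4245, -2.3781, -1.6650, -3.3466).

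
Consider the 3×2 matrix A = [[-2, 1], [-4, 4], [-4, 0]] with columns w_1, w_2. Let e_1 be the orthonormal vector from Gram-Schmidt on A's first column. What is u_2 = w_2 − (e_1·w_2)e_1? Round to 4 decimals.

e_1 = w_1/‖w_1‖ = (-2, -4, -4)/6.0000 = (-0.3333, -0.6667, -0.6667).
r_{12} = e_1·w_2 = -3.0000.
u_2 = w_2 + 3.0000·e_1 = (0.0000, 2.0000, -2.0000).

u_2 = (0.0000, 2.0000, -2.0000)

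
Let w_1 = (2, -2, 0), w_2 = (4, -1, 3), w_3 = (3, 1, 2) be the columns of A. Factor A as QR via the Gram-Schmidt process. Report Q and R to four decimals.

Q = [[0.7071, 0.4082, 0.5774], [-0.7071, 0.4082, 0.5774], [0.0000, 0.8165, -0.5774]], R = [[2.8284, 3.5355, 1.4142], [0.0000, 3.6742, 3.2660], [0.0000, 0.0000, 1.1547]]

w_1 = (2, -2, 0); ‖w_1‖ = 2.8284, so e_1 = (0.7071, -0.7071, 0.0000).
e_1·w_2 = 0.7071·4 + (-0.7071)·(-1) + 0.0000·3 = 3.5355.
u_2 = w_2 − 3.5355·e_1 = (1.5000, 1.5000, 3.0000).
‖u_2‖ = 3.6742, so e_2 = (0.4082, 0.4082, 0.8165).
e_1·w_3 = 0.7071·3 + (-0.7071)·1 + 0.0000·2 = 1.4142; e_2·w_3 = 0.4082·3 + 0.4082·1 + 0.8165·2 = 3.2660.
u_3 = w_3 − 1.4142·e_1 − 3.2660·e_2 = (0.6667, 0.6667, -0.6667).
‖u_3‖ = 1.1547, so e_3 = (0.5774, 0.5774, -0.5774).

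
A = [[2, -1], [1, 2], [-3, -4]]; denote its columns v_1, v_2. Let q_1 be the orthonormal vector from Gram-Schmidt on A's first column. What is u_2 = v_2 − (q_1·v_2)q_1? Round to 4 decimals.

v_1 = (2, 1, -3); ‖v_1‖ = 3.7417, so q_1 = (0.5345, 0.2673, -0.8018).
q_1·v_2 = 0.5345·(-1) + 0.2673·2 + (-0.8018)·(-4) = 3.2071.
u_2 = v_2 − 3.2071·q_1 = (-2.7143, 1.1429, -1.4286).

u_2 = (-2.7143, 1.1429, -1.4286)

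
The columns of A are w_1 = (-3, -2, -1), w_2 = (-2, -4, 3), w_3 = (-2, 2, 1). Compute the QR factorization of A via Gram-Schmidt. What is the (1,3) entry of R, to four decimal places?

r_{13} = 0.2673

w_1 = (-3, -2, -1); ‖w_1‖ = 3.7417, so q_1 = (-0.8018, -0.5345, -0.2673).
r_{13} = q_1·w_3 = 0.2673.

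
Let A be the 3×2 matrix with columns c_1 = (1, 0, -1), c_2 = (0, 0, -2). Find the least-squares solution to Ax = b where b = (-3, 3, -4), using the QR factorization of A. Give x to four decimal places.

x = (-3.0000, 3.5000)

q_1 = c_1/‖c_1‖ = (1, 0, -1)/1.4142 = (0.7071, 0.0000, -0.7071).
r_{12} = q_1·c_2 = 1.4142.
u_2 = c_2 − 1.4142·q_1 = (-1.0000, 0.0000, -1.0000).
‖u_2‖ = 1.4142, so q_2 = (-0.7071, 0.0000, -0.7071).
Qᵀb = (0.7071, 4.9497).
Back-substitute: x_2 = 4.9497/1.4142 = 3.5000.
x_1 = (0.7071 − 1.4142·3.5000)/1.4142 = -3.0000.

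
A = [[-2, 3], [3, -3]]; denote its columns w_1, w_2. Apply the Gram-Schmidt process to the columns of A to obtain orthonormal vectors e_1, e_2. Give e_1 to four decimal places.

w_1 = (-2, 3); ‖w_1‖ = 3.6056, so e_1 = (-0.5547, 0.8321).

e_1 = (-0.5547, 0.8321)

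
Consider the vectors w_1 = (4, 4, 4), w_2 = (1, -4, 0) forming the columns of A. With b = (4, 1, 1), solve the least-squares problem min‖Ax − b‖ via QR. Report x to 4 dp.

x = (0.6071, 0.4286)

w_1 = (4, 4, 4); ‖w_1‖ = 6.9282, so e_1 = (0.5774, 0.5774, 0.5774).
e_1·w_2 = 0.5774·1 + 0.5774·(-4) + 0.5774·0 = -1.7321.
u_2 = w_2 + 1.7321·e_1 = (2.0000, -3.0000, 1.0000).
‖u_2‖ = 3.7417, so e_2 = (0.5345, -0.8018, 0.2673).
Qᵀb = (3.4641, 1.6036).
Back-substitute: x_2 = 1.6036/3.7417 = 0.4286.
x_1 = (3.4641 + 1.7321·0.4286)/6.9282 = 0.6071.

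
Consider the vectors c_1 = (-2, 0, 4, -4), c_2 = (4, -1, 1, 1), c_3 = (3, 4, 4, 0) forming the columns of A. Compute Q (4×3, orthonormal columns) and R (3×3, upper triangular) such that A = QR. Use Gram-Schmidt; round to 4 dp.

Q = [[-0.3333, 0.8568, 0.1204], [0.0000, -0.2410, 0.9378], [0.6667, 0.4552, 0.2583], [-0.6667, 0.0268, 0.1981]], R = [[6.0000, -1.3333, 1.6667], [0.0000, 4.1500, 3.4271], [0.0000, 0.0000, 5.1456]]

c_1 = (-2, 0, 4, -4); ‖c_1‖ = 6.0000, so e_1 = (-0.3333, 0.0000, 0.6667, -0.6667).
e_1·c_2 = (-0.3333)·4 + 0.0000·(-1) + 0.6667·1 + (-0.6667)·1 = -1.3333.
u_2 = c_2 + 1.3333·e_1 = (3.5556, -1.0000, 1.8889, 0.1111).
‖u_2‖ = 4.1500, so e_2 = (0.8568, -0.2410, 0.4552, 0.0268).
e_1·c_3 = (-0.3333)·3 + 0.0000·4 + 0.6667·4 + (-0.6667)·0 = 1.6667; e_2·c_3 = 0.8568·3 + (-0.2410)·4 + 0.4552·4 + 0.0268·0 = 3.4271.
u_3 = c_3 − 1.6667·e_1 − 3.4271·e_2 = (0.6194, 4.8258, 1.3290, 1.0194).
‖u_3‖ = 5.1456, so e_3 = (0.1204, 0.9378, 0.2583, 0.1981).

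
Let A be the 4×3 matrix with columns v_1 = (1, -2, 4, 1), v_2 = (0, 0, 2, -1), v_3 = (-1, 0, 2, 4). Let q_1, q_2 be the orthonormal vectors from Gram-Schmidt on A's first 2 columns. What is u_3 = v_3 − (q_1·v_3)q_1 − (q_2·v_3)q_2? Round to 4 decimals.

u_3 = (-1.9016, 1.8033, 0.9180, 1.8361)

v_1 = (1, -2, 4, 1); ‖v_1‖ = 4.6904, so q_1 = (0.2132, -0.4264, 0.8528, 0.2132).
q_1·v_2 = 0.2132·0 + (-0.4264)·0 + 0.8528·2 + 0.2132·(-1) = 1.4924.
u_2 = v_2 − 1.4924·q_1 = (-0.3182, 0.6364, 0.7273, -1.3182).
‖u_2‖ = 1.6652, so q_2 = (-0.1911, 0.3822, 0.4368, -0.7916).
q_1·v_3 = 0.2132·(-1) + (-0.4264)·0 + 0.8528·2 + 0.2132·4 = 2.3452; q_2·v_3 = (-0.1911)·(-1) + 0.3822·0 + 0.4368·2 + (-0.7916)·4 = -2.1019.
u_3 = v_3 − 2.3452·q_1 + 2.1019·q_2 = (-1.9016, 1.8033, 0.9180, 1.8361).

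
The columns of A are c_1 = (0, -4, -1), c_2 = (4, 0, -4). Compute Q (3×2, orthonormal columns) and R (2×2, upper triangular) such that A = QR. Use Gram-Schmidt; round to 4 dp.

Q = [[0.0000, 0.7177], [-0.9701, 0.1689], [-0.2425, -0.6755]], R = [[4.1231, 0.9701], [0.0000, 5.5730]]

c_1 = (0, -4, -1); ‖c_1‖ = 4.1231, so e_1 = (0.0000, -0.9701, -0.2425).
e_1·c_2 = 0.0000·4 + (-0.9701)·0 + (-0.2425)·(-4) = 0.9701.
u_2 = c_2 − 0.9701·e_1 = (4.0000, 0.9412, -3.7647).
‖u_2‖ = 5.5730, so e_2 = (0.7177, 0.1689, -0.6755).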